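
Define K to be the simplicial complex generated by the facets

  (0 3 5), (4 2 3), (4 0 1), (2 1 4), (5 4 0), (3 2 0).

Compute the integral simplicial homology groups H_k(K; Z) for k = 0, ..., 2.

H_0 ≅ Z,  H_1 ≅ Z,  H_2 = 0.

We work with the vertex ordering 0 < 1 < 2 < 3 < 4 < 5. The simplices of K, each written with vertices in increasing order, are:

  0-simplices (6): [0], [1], [2], [3], [4], [5]
  1-simplices (12): [0,1], [0,2], [0,3], [0,4], [0,5], [1,2], [1,4], [2,3], [2,4], [3,4], [3,5], [4,5]
  2-simplices (6): [0,1,4], [0,2,3], [0,3,5], [0,4,5], [1,2,4], [2,3,4]

so the chain groups are C_0 ≅ Z^6, C_1 ≅ Z^12, C_2 ≅ Z^6.

∂_1: C_1 → C_0 sends each edge [p,q] (with p < q) to q − p. For instance
  ∂[4,5] = [5] − [4].
As a 6×12 matrix over Z this has rank 5, with invariant factors (1,1,1,1,1).

Boundary ∂_2: C_2 → C_1 acts by ∂[p,q,r] = [q,r] − [p,r] + [p,q]. For instance
  ∂[0,2,3] = [2,3] − [0,3] + [0,2],
  ∂[1,2,4] = [2,4] − [1,4] + [1,2].
This gives a 12×6 integer matrix of rank 6; reducing to Smith normal form yields diagonal entries (1,1,1,1,1,1).

Now H_k = ker ∂_k / im ∂_{k+1}, so:

  H_0: rank C_0 − rank ∂_1 = 6 − 5 = 1, and the invariant factors of ∂_1 are all 1, so H_0 ≅ Z.
  H_1: rank ker ∂_1 − rank ∂_2 = (12 − 5) − 6 = 1, and the invariant factors of ∂_2 are all 1, so H_1 ≅ Z.
  H_2: rank ker ∂_2 − rank ∂_3 = (6 − 6) − 0 = 0, and there is no ∂_3, so H_2 ≅ 0.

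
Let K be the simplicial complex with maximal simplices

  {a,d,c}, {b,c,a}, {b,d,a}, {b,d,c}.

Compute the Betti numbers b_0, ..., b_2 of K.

Fix the vertex order a < b < c < d and write every simplex with vertices in increasing order. Then dim K = 2 and the simplices of K are:

  0-simplices (4): a, b, c, d
  1-simplices (6): ab, ac, ad, bc, bd, cd
  2-simplices (4): abc, abd, acd, bcd

Hence C_0 ≅ Z^4, C_1 ≅ Z^6, C_2 ≅ Z^4.

Boundary ∂_1: C_1 → C_0 maps an edge to its endpoints' difference, ∂[p,q] = q − p. For instance
  ∂ab = b − a.
This gives a 4×6 integer matrix of rank 3; reducing to Smith normal form yields diagonal entries (1,1,1).

The boundary map ∂_2: C_2 → C_1 maps a triangle to the signed sum of its edges. For instance
  ∂acd = cd − ad + ac,
  ∂abd = bd − ad + ab.
This gives a 6×4 integer matrix of rank 3; reducing to Smith normal form yields diagonal entries (1,1,1).

Now H_k = ker ∂_k / im ∂_{k+1}, so:

  H_0: rank C_0 − rank ∂_1 = 4 − 3 = 1, and the invariant factors of ∂_1 are all 1, so H_0 ≅ Z.
  H_1: rank ker ∂_1 − rank ∂_2 = (6 − 3) − 3 = 0, and the invariant factors of ∂_2 are all 1, so H_1 ≅ 0.
  H_2: rank ker ∂_2 − rank ∂_3 = (4 − 3) − 0 = 1, and there is no ∂_3, so H_2 ≅ Z.

(K is a triangulation of the 2-sphere S^2.)

Hence the Betti numbers are b_0 = 1, b_1 = 0, b_2 = 1.

b_0 = 1, b_1 = 0, b_2 = 1.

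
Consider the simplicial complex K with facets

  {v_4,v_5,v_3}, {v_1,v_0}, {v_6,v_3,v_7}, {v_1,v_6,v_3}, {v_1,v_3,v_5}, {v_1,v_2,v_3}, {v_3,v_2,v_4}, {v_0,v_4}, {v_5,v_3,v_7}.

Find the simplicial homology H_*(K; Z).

H_0 ≅ Z,  H_1 ≅ Z,  H_2 = 0.

Fix the vertex order v_0 < v_1 < v_2 < v_3 < v_4 < v_5 < v_6 < v_7 and write every simplex with vertices in increasing order. Then dim K = 2 and the simplices of K are:

  0-simplices (8): [v_0], [v_1], [v_2], [v_3], [v_4], [v_5], [v_6], [v_7]
  1-simplices (15): (15 of them)
  2-simplices (7): [v_1,v_2,v_3], [v_1,v_3,v_5], [v_1,v_3,v_6], [v_2,v_3,v_4], [v_3,v_4,v_5], [v_3,v_5,v_7], [v_3,v_6,v_7]

giving chain groups C_0 ≅ Z^8, C_1 ≅ Z^15, C_2 ≅ Z^7.

The boundary map ∂_1: C_1 → C_0 sends each edge [p,q] (with p < q) to q − p.
As a 8×15 matrix over Z this has rank 7, with invariant factors (1,1,1,1,1,1,1).

∂_2: C_2 → C_1 sends each 2-simplex [p,q,r] to [q,r] − [p,r] + [p,q]. For instance
  ∂[v_2,v_3,v_4] = [v_3,v_4] − [v_2,v_4] + [v_2,v_3],
  ∂[v_3,v_4,v_5] = [v_4,v_5] − [v_3,v_5] + [v_3,v_4].
As a 15×7 matrix over Z this has rank 7, with invariant factors (1,1,1,1,1,1,1).

Reading off H_k = ker ∂_k / im ∂_{k+1}:

  H_0: rank C_0 − rank ∂_1 = 8 − 7 = 1, and the invariant factors of ∂_1 are all 1, so H_0 ≅ Z.
  H_1: rank ker ∂_1 − rank ∂_2 = (15 − 7) − 7 = 1, and the invariant factors of ∂_2 are all 1, so H_1 ≅ Z.
  H_2: rank ker ∂_2 − rank ∂_3 = (7 − 7) − 0 = 0, and there is no ∂_3, so H_2 ≅ 0.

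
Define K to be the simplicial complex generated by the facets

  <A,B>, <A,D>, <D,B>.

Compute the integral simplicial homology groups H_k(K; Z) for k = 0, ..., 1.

Fix the vertex order A < B < D and write every simplex with vertices in increasing order. Then dim K = 1 and the simplices of K are:

  0-simplices (3): A, B, D
  1-simplices (3): AB, AD, BD

Hence C_0 ≅ Z^3, C_1 ≅ Z^3.

∂_1: C_1 → C_0 is given by ∂[p,q] = [q] − [p]. For instance
  ∂BD = D − B.
This gives a 3×3 integer matrix of rank 2; reducing to Smith normal form yields diagonal entries (1,1).

From H_k ≅ ker(∂_k) / im(∂_{k+1}) we obtain:

  H_0: rank C_0 − rank ∂_1 = 3 − 2 = 1, and the invariant factors of ∂_1 are all 1, so H_0 = Z.
  H_1: rank ker ∂_1 − rank ∂_2 = (3 − 2) − 0 = 1, and there is no ∂_2, so H_1 = Z.

(K is a triangulation of the circle S^1.)

H_0 ≅ Z,  H_1 ≅ Z.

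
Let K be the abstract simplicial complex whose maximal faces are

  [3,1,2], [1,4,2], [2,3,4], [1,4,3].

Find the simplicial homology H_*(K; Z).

Fix the vertex order 1 < 2 < 3 < 4 and write every simplex with vertices in increasing order. Then dim K = 2 and the simplices of K are:

  0-simplices (4): [1], [2], [3], [4]
  1-simplices (6): [1,2], [1,3], [1,4], [2,3], [2,4], [3,4]
  2-simplices (4): [1,2,3], [1,2,4], [1,3,4], [2,3,4]

so the chain groups are C_0 ≅ Z^4, C_1 ≅ Z^6, C_2 ≅ Z^4.

The boundary map ∂_1: C_1 → C_0 sends each edge [p,q] (with p < q) to q − p.
The 4×6 boundary matrix has rank 3 and Smith normal form diag(1,1,1).

The boundary map ∂_2: C_2 → C_1 maps a triangle to the signed sum of its edges. For instance
  ∂[1,3,4] = [3,4] − [1,4] + [1,3],
  ∂[1,2,4] = [2,4] − [1,4] + [1,2].
The resulting 6×4 matrix has rank 3, and its Smith normal form has invariant factors (1,1,1).

From H_k ≅ ker(∂_k) / im(∂_{k+1}) we obtain:

  H_0: rank C_0 − rank ∂_1 = 4 − 3 = 1, and the invariant factors of ∂_1 are all 1, so H_0 = Z.
  H_1: rank ker ∂_1 − rank ∂_2 = (6 − 3) − 3 = 0, and the invariant factors of ∂_2 are all 1, so H_1 = 0.
  H_2: rank ker ∂_2 − rank ∂_3 = (4 − 3) − 0 = 1, and there is no ∂_3, so H_2 = Z.

H_0 ≅ Z,  H_1 = 0,  H_2 ≅ Z.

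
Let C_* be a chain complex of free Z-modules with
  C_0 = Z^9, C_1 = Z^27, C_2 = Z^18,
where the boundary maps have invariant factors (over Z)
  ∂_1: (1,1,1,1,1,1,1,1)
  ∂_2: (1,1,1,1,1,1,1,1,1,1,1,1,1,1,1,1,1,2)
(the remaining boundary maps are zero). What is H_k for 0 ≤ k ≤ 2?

H_0 ≅ Z,  H_1 ≅ Z ⊕ Z/2Z,  H_2 = 0.

H_0: b_0 = 9 − 0 − 8 = 1; torsion from ∂_1 factors > 1: none. So H_0 ≅ Z.
H_1: b_1 = 27 − 8 − 18 = 1; torsion from ∂_2 factors > 1: [2]. So H_1 ≅ Z ⊕ Z/2Z.
H_2: b_2 = 18 − 18 − 0 = 0; torsion from ∂_3 factors > 1: none. So H_2 ≅ 0.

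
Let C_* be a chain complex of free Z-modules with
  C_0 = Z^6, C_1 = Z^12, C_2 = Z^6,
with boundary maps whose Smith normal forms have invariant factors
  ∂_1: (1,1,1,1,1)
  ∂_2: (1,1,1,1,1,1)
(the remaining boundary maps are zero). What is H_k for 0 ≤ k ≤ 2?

H_0 ≅ Z,  H_1 ≅ Z,  H_2 = 0.

H_0: b_0 = 6 − 0 − 5 = 1; torsion from ∂_1 factors > 1: none. So H_0 ≅ Z.
H_1: b_1 = 12 − 5 − 6 = 1; torsion from ∂_2 factors > 1: none. So H_1 ≅ Z.
H_2: b_2 = 6 − 6 − 0 = 0; torsion from ∂_3 factors > 1: none. So H_2 ≅ 0.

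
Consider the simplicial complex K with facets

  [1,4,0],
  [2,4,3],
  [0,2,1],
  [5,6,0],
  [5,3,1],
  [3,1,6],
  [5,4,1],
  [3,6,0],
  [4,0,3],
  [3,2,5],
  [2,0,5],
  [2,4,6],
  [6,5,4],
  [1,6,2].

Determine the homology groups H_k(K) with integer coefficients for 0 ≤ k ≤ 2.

H_0 = Z,  H_1 = Z^2,  H_2 = Z.

Fix the vertex order 0 < 1 < 2 < 3 < 4 < 5 < 6 and write every simplex with vertices in increasing order. Then dim K = 2 and the simplices of K are:

  0-simplices (7): [0], [1], [2], [3], [4], [5], [6]
  1-simplices (21): [0,1], [0,2], [0,3], [0,4], [0,5], [0,6], [1,2], [1,3], [1,4], [1,5], [1,6], [2,3], [2,4], [2,5], [2,6], [3,4], [3,5], [3,6], [4,5], [4,6], [5,6]
  2-simplices (14): [0,1,2], [0,1,4], [0,2,5], [0,3,4], [0,3,6], [0,5,6], [1,2,6], [1,3,5], [1,3,6], [1,4,5], [2,3,4], [2,3,5], [2,4,6], [4,5,6]

giving chain groups C_0 ≅ Z^7, C_1 ≅ Z^21, C_2 ≅ Z^14.

∂_1: C_1 → C_0 is given by ∂[p,q] = [q] − [p].
This gives a 7×21 integer matrix of rank 6; reducing to Smith normal form yields diagonal entries (1,1,1,1,1,1).

Boundary ∂_2: C_2 → C_1 maps a triangle to the signed sum of its edges. For instance
  ∂[0,1,4] = [1,4] − [0,4] + [0,1],
  ∂[2,3,5] = [3,5] − [2,5] + [2,3].
The resulting 21×14 matrix has rank 13, and its Smith normal form has invariant factors (1,1,1,1,1,1,1,1,1,1,1,1,1).

From H_k ≅ ker(∂_k) / im(∂_{k+1}) we obtain:

  H_0: rank C_0 − rank ∂_1 = 7 − 6 = 1, and the invariant factors of ∂_1 are all 1, so H_0 ≅ Z.
  H_1: rank ker ∂_1 − rank ∂_2 = (21 − 6) − 13 = 2, and the invariant factors of ∂_2 are all 1, so H_1 ≅ Z^2.
  H_2: rank ker ∂_2 − rank ∂_3 = (14 − 13) − 0 = 1, and there is no ∂_3, so H_2 ≅ Z.

As a check, the Euler characteristic is 7 − 21 + 14 = 0, which agrees with 1 − 2 + 1 = 0.
(K is a triangulation of the torus T^2.)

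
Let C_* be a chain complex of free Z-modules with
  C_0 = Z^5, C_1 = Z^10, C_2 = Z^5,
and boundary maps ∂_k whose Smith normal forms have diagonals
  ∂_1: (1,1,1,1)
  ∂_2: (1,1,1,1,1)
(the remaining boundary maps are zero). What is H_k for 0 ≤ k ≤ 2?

H_0 = Z,  H_1 = Z,  H_2 = 0.

H_0: b_0 = 5 − 0 − 4 = 1; torsion from ∂_1 factors > 1: none. So H_0 = Z.
H_1: b_1 = 10 − 4 − 5 = 1; torsion from ∂_2 factors > 1: none. So H_1 = Z.
H_2: b_2 = 5 − 5 − 0 = 0; torsion from ∂_3 factors > 1: none. So H_2 = 0.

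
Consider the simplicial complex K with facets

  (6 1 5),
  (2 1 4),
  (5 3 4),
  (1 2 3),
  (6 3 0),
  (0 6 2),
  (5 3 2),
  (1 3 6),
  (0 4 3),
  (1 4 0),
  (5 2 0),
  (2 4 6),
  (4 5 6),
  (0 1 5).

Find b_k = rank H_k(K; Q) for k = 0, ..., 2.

Order the vertices as 0 < 1 < 2 < 3 < 4 < 5 < 6. Listing each simplex with vertices in this order, K has dimension 2 with simplices:

  0-simplices (7): [0], [1], [2], [3], [4], [5], [6]
  1-simplices (21): [0,1], [0,2], [0,3], [0,4], [0,5], [0,6], [1,2], [1,3], [1,4], [1,5], [1,6], [2,3], [2,4], [2,5], [2,6], [3,4], [3,5], [3,6], [4,5], [4,6], [5,6]
  2-simplices (14): [0,1,4], [0,1,5], [0,2,5], [0,2,6], [0,3,4], [0,3,6], [1,2,3], [1,2,4], [1,3,6], [1,5,6], [2,3,5], [2,4,6], [3,4,5], [4,5,6]

giving chain groups C_0 ≅ Z^7, C_1 ≅ Z^21, C_2 ≅ Z^14.

Boundary ∂_1: C_1 → C_0 is given by ∂[p,q] = [q] − [p].
The resulting 7×21 matrix has rank 6, and its Smith normal form has invariant factors (1,1,1,1,1,1).

The boundary map ∂_2: C_2 → C_1 maps a triangle to the signed sum of its edges. For instance
  ∂[1,2,4] = [2,4] − [1,4] + [1,2],
  ∂[0,3,6] = [3,6] − [0,6] + [0,3].
As a 21×14 matrix over Z this has rank 13, with invariant factors (1,1,1,1,1,1,1,1,1,1,1,1,1).

Computing H_k = (kernel of ∂_k) / (image of ∂_{k+1}):

  H_0: rank C_0 − rank ∂_1 = 7 − 6 = 1, and the invariant factors of ∂_1 are all 1, so H_0 = Z.
  H_1: rank ker ∂_1 − rank ∂_2 = (21 − 6) − 13 = 2, and the invariant factors of ∂_2 are all 1, so H_1 = Z^2.
  H_2: rank ker ∂_2 − rank ∂_3 = (14 − 13) − 0 = 1, and there is no ∂_3, so H_2 = Z.

As a check, the Euler characteristic is 7 − 21 + 14 = 0, which agrees with 1 − 2 + 1 = 0.
(K is a triangulation of the torus T^2.)

Hence the Betti numbers are b_0 = 1, b_1 = 2, b_2 = 1.

b_0 = 1, b_1 = 2, b_2 = 1.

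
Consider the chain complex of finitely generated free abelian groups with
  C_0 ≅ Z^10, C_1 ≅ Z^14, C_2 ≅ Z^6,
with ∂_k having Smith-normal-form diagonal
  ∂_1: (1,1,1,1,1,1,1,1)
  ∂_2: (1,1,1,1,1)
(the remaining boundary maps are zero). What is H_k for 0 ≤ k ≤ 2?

H_0 = Z^2,  H_1 = Z,  H_2 = Z.

H_0: b_0 = 10 − 0 − 8 = 2; torsion from ∂_1 factors > 1: none. So H_0 = Z^2.
H_1: b_1 = 14 − 8 − 5 = 1; torsion from ∂_2 factors > 1: none. So H_1 = Z.
H_2: b_2 = 6 − 5 − 0 = 1; torsion from ∂_3 factors > 1: none. So H_2 = Z.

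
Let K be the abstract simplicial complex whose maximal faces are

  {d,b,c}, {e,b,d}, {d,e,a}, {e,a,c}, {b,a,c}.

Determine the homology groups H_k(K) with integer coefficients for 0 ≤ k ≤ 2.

Order the vertices as a < b < c < d < e. Listing each simplex with vertices in this order, K has dimension 2 with simplices:

  0-simplices (5): a, b, c, d, e
  1-simplices (10): ab, ac, ad, ae, bc, bd, be, cd, ce, de
  2-simplices (5): abc, ace, ade, bcd, bde

so the chain groups are C_0 ≅ Z^5, C_1 ≅ Z^10, C_2 ≅ Z^5.

∂_1: C_1 → C_0 is given by ∂[p,q] = [q] − [p]. For instance
  ∂bd = d − b.
The resulting 5×10 matrix has rank 4, and its Smith normal form has invariant factors (1,1,1,1).

∂_2: C_2 → C_1 acts by ∂[p,q,r] = [q,r] − [p,r] + [p,q]. For instance
  ∂ace = ce − ae + ac,
  ∂bcd = cd − bd + bc.
The resulting 10×5 matrix has rank 5, and its Smith normal form has invariant factors (1,1,1,1,1).

From H_k ≅ ker(∂_k) / im(∂_{k+1}) we obtain:

  H_0: rank C_0 − rank ∂_1 = 5 − 4 = 1, and the invariant factors of ∂_1 are all 1, so H_0 = Z.
  H_1: rank ker ∂_1 − rank ∂_2 = (10 − 4) − 5 = 1, and the invariant factors of ∂_2 are all 1, so H_1 = Z.
  H_2: rank ker ∂_2 − rank ∂_3 = (5 − 5) − 0 = 0, and there is no ∂_3, so H_2 = 0.

H_0 ≅ Z,  H_1 ≅ Z,  H_2 = 0.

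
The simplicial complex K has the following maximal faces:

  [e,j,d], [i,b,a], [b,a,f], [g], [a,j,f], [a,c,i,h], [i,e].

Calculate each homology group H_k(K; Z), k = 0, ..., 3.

Fix the vertex order a < b < c < d < e < f < g < h < i < j and write every simplex with vertices in increasing order. Then dim K = 3 and the simplices of K are:

  0-simplices (10): a, b, c, d, e, f, g, h, i, j
  1-simplices (16): ab, ac, af, ah, ai, aj, bf, bi, ch, ci, de, dj, ei, ej, fj, hi
  2-simplices (8): abf, abi, ach, aci, afj, ahi, chi, dej
  3-simplices (1): achi

Hence C_0 ≅ Z^10, C_1 ≅ Z^16, C_2 ≅ Z^8, C_3 ≅ Z^1.

The boundary map ∂_1: C_1 → C_0 sends each edge [p,q] (with p < q) to q − p.
As a 10×16 matrix over Z this has rank 8, with invariant factors (1,1,1,1,1,1,1,1).

Boundary ∂_2: C_2 → C_1 maps a triangle to the signed sum of its edges. For instance
  ∂ahi = hi − ai + ah,
  ∂abf = bf − af + ab.
As a 16×8 matrix over Z this has rank 7, with invariant factors (1,1,1,1,1,1,1).

The boundary map ∂_3: C_3 → C_2 sends each 3-simplex σ to the alternating sum Σ_i (−1)^i (σ with its i-th vertex removed). For instance
  ∂achi = chi − ahi + aci − ach.
The resulting 8×1 matrix has rank 1, and its Smith normal form has invariant factors (1).

Now H_k = ker ∂_k / im ∂_{k+1}, so:

  H_0: rank C_0 − rank ∂_1 = 10 − 8 = 2, and the invariant factors of ∂_1 are all 1, so H_0 ≅ Z^2.
  H_1: rank ker ∂_1 − rank ∂_2 = (16 − 8) − 7 = 1, and the invariant factors of ∂_2 are all 1, so H_1 ≅ Z.
  H_2: rank ker ∂_2 − rank ∂_3 = (8 − 7) − 1 = 0, and the invariant factors of ∂_3 are all 1, so H_2 ≅ 0.
  H_3: rank ker ∂_3 − rank ∂_4 = (1 − 1) − 0 = 0, and there is no ∂_4, so H_3 ≅ 0.

H_0 ≅ Z^2,  H_1 ≅ Z,  H_2 = 0,  H_3 = 0.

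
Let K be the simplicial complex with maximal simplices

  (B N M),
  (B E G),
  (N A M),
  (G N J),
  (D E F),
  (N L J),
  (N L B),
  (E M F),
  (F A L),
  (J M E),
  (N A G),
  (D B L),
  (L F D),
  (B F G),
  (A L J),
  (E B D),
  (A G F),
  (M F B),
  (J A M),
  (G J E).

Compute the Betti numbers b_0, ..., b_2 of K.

K has 10 vertices, 30 edges, 20 triangles.
rank ∂_0 = 0, rank ∂_1 = 9 ⇒ b_0 = 10 − 0 − 9 = 1; all invariant factors of ∂_1 are 1 so no torsion. So H_0 = Z.
rank ∂_1 = 9, rank ∂_2 = 20 ⇒ b_1 = 30 − 9 − 20 = 1; ∂_2 has invariant factor(s) [2] giving torsion. So H_1 = Z ⊕ Z/2.
rank ∂_2 = 20, rank ∂_3 = 0 ⇒ b_2 = 20 − 20 − 0 = 0. So H_2 = 0.

b_0 = 1, b_1 = 1, b_2 = 0.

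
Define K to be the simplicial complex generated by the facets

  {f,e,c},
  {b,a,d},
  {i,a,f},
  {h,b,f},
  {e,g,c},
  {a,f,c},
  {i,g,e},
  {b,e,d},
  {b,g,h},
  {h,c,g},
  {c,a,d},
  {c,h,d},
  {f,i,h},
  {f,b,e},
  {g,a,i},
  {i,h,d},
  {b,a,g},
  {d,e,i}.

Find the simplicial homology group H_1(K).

Take the total order a < b < c < d < e < f < g < h < i on the vertex set. Then K (dimension 2) consists of the simplices:

  0-simplices (9): a, b, c, d, e, f, g, h, i
  1-simplices (27): ab, ac, ad, af, ag, ai, bd, be, bf, bg, bh, cd, ce, cf, cg, ch, de, dh, di, ef, eg, ei, fh, fi, gh, gi, hi
  2-simplices (18): abd, abg, acd, acf, afi, agi, bde, bef, bfh, bgh, cdh, cef, ceg, cgh, dei, dhi, egi, fhi

Hence C_0 ≅ Z^9, C_1 ≅ Z^27, C_2 ≅ Z^18.

∂_1: C_1 → C_0 maps an edge to its endpoints' difference, ∂[p,q] = q − p. For instance
  ∂ad = d − a.
The 9×27 boundary matrix has rank 8 and Smith normal form diag(1,1,1,1,1,1,1,1).

∂_2: C_2 → C_1 acts by ∂[p,q,r] = [q,r] − [p,r] + [p,q]. For instance
  ∂dei = ei − di + de,
  ∂cdh = dh − ch + cd.
This gives a 27×18 integer matrix of rank 17; reducing to Smith normal form yields diagonal entries (1,1,1,1,1,1,1,1,1,1,1,1,1,1,1,1,1).

Computing H_k = (kernel of ∂_k) / (image of ∂_{k+1}):

  H_1: rank ker ∂_1 − rank ∂_2 = (27 − 8) − 17 = 2, and the invariant factors of ∂_2 are all 1, so H_1 = Z^2.

H_1 = Z^2.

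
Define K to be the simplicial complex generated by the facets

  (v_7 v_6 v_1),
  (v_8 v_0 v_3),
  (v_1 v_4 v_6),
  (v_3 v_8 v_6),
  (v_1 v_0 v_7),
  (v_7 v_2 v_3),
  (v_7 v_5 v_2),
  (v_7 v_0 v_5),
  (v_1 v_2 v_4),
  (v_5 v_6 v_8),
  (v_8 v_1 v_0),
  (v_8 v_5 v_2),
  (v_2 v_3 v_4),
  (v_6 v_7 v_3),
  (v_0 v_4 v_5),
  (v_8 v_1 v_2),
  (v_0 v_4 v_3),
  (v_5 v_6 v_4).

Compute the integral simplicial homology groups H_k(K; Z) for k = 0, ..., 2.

We work with the vertex ordering v_0 < v_1 < v_2 < v_3 < v_4 < v_5 < v_6 < v_7 < v_8. The simplices of K, each written with vertices in increasing order, are:

  0-simplices (9): [v_0], [v_1], [v_2], [v_3], [v_4], [v_5], [v_6], [v_7], [v_8]
  1-simplices (27): (27 of them)
  2-simplices (18): (18 of them)

Hence C_0 ≅ Z^9, C_1 ≅ Z^27, C_2 ≅ Z^18.

The boundary map ∂_1: C_1 → C_0 sends each edge [p,q] (with p < q) to q − p.
As a 9×27 matrix over Z this has rank 8, with invariant factors (1,1,1,1,1,1,1,1).

∂_2: C_2 → C_1 acts by ∂[p,q,r] = [q,r] − [p,r] + [p,q]. For instance
  ∂[v_2,v_3,v_4] = [v_3,v_4] − [v_2,v_4] + [v_2,v_3],
  ∂[v_0,v_3,v_4] = [v_3,v_4] − [v_0,v_4] + [v_0,v_3].
As a 27×18 matrix over Z this has rank 17, with invariant factors (1,1,1,1,1,1,1,1,1,1,1,1,1,1,1,1,1).

Now H_k = ker ∂_k / im ∂_{k+1}, so:

  H_0: rank C_0 − rank ∂_1 = 9 − 8 = 1, and the invariant factors of ∂_1 are all 1, so H_0 = Z.
  H_1: rank ker ∂_1 − rank ∂_2 = (27 − 8) − 17 = 2, and the invariant factors of ∂_2 are all 1, so H_1 = Z^2.
  H_2: rank ker ∂_2 − rank ∂_3 = (18 − 17) − 0 = 1, and there is no ∂_3, so H_2 = Z.

H_0 ≅ Z,  H_1 ≅ Z^2,  H_2 ≅ Z.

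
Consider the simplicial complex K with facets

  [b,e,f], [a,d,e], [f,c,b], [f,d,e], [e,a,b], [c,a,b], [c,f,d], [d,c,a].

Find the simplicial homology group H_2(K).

H_2 ≅ Z.

Fix the vertex order a < b < c < d < e < f and write every simplex with vertices in increasing order. Then dim K = 2 and the simplices of K are:

  0-simplices (6): a, b, c, d, e, f
  1-simplices (12): ab, ac, ad, ae, bc, be, bf, cd, cf, de, df, ef
  2-simplices (8): abc, abe, acd, ade, bcf, bef, cdf, def

Hence C_0 ≅ Z^6, C_1 ≅ Z^12, C_2 ≅ Z^8.

∂_1: C_1 → C_0 maps an edge to its endpoints' difference, ∂[p,q] = q − p.
The resulting 6×12 matrix has rank 5, and its Smith normal form has invariant factors (1,1,1,1,1).

The boundary map ∂_2: C_2 → C_1 maps a triangle to the signed sum of its edges. For instance
  ∂abc = bc − ac + ab,
  ∂abe = be − ae + ab.
The resulting 12×8 matrix has rank 7, and its Smith normal form has invariant factors (1,1,1,1,1,1,1).

Reading off H_k = ker ∂_k / im ∂_{k+1}:

  H_2: rank ker ∂_2 − rank ∂_3 = (8 − 7) − 0 = 1, and there is no ∂_3, so H_2 = Z.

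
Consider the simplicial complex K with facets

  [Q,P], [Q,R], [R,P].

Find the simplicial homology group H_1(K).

H_1 = Z.

Fix the vertex order P < Q < R and write every simplex with vertices in increasing order. Then dim K = 1 and the simplices of K are:

  0-simplices (3): P, Q, R
  1-simplices (3): PQ, PR, QR

giving chain groups C_0 ≅ Z^3, C_1 ≅ Z^3.

The boundary map ∂_1: C_1 → C_0 maps an edge to its endpoints' difference, ∂[p,q] = q − p.
The 3×3 boundary matrix has rank 2 and Smith normal form diag(1,1).

Now H_k = ker ∂_k / im ∂_{k+1}, so:

  H_1: rank ker ∂_1 − rank ∂_2 = (3 − 2) − 0 = 1, and there is no ∂_2, so H_1 = Z.

(K is a triangulation of the circle S^1.)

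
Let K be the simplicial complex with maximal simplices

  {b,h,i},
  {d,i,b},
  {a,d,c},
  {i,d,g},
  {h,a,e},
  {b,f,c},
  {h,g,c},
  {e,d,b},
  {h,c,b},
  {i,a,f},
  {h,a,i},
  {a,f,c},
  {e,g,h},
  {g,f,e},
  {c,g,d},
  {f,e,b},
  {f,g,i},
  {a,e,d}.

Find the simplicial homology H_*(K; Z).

We work with the vertex ordering a < b < c < d < e < f < g < h < i. The simplices of K, each written with vertices in increasing order, are:

  0-simplices (9): a, b, c, d, e, f, g, h, i
  1-simplices (27): ac, ad, ae, af, ah, ai, bc, bd, be, bf, bh, bi, cd, cf, cg, ch, de, dg, di, ef, eg, eh, fg, fi, gh, gi, hi
  2-simplices (18): acd, acf, ade, aeh, afi, ahi, bcf, bch, bde, bdi, bef, bhi, cdg, cgh, dgi, efg, egh, fgi

so the chain groups are C_0 ≅ Z^9, C_1 ≅ Z^27, C_2 ≅ Z^18.

The boundary map ∂_1: C_1 → C_0 is given by ∂[p,q] = [q] − [p].
The 9×27 boundary matrix has rank 8 and Smith normal form diag(1,1,1,1,1,1,1,1).

Boundary ∂_2: C_2 → C_1 maps a triangle to the signed sum of its edges. For instance
  ∂afi = fi − ai + af,
  ∂acf = cf − af + ac.
The 27×18 boundary matrix has rank 17 and Smith normal form diag(1,1,1,1,1,1,1,1,1,1,1,1,1,1,1,1,1).

From H_k ≅ ker(∂_k) / im(∂_{k+1}) we obtain:

  H_0: rank C_0 − rank ∂_1 = 9 − 8 = 1, and the invariant factors of ∂_1 are all 1, so H_0 = Z.
  H_1: rank ker ∂_1 − rank ∂_2 = (27 − 8) − 17 = 2, and the invariant factors of ∂_2 are all 1, so H_1 = Z^2.
  H_2: rank ker ∂_2 − rank ∂_3 = (18 − 17) − 0 = 1, and there is no ∂_3, so H_2 = Z.

H_0 = Z,  H_1 = Z^2,  H_2 = Z.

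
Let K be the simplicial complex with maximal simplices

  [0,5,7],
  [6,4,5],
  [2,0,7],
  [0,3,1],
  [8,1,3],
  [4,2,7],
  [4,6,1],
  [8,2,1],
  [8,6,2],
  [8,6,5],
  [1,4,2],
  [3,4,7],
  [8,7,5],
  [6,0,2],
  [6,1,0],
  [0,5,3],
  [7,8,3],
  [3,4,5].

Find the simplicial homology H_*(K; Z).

H_0 ≅ Z,  H_1 ≅ Z ⊕ Z/2Z,  H_2 = 0.

We work with the vertex ordering 0 < 1 < 2 < 3 < 4 < 5 < 6 < 7 < 8. The simplices of K, each written with vertices in increasing order, are:

  0-simplices (9): [0], [1], [2], [3], [4], [5], [6], [7], [8]
  1-simplices (27): (27 of them)
  2-simplices (18): [0,1,3], [0,1,6], [0,2,6], [0,2,7], [0,3,5], [0,5,7], [1,2,4], [1,2,8], [1,3,8], [1,4,6], [2,4,7], [2,6,8], [3,4,5], [3,4,7], [3,7,8], [4,5,6], [5,6,8], [5,7,8]

so the chain groups are C_0 ≅ Z^9, C_1 ≅ Z^27, C_2 ≅ Z^18.

∂_1: C_1 → C_0 is given by ∂[p,q] = [q] − [p].
The resulting 9×27 matrix has rank 8, and its Smith normal form has invariant factors (1,1,1,1,1,1,1,1).

The boundary map ∂_2: C_2 → C_1 acts by ∂[p,q,r] = [q,r] − [p,r] + [p,q]. For instance
  ∂[3,7,8] = [7,8] − [3,8] + [3,7],
  ∂[0,1,3] = [1,3] − [0,3] + [0,1].
This gives a 27×18 integer matrix of rank 18; reducing to Smith normal form yields diagonal entries (1,1,1,1,1,1,1,1,1,1,1,1,1,1,1,1,1,2).

From H_k ≅ ker(∂_k) / im(∂_{k+1}) we obtain:

  H_0: rank C_0 − rank ∂_1 = 9 − 8 = 1, and the invariant factors of ∂_1 are all 1, so H_0 ≅ Z.
  H_1: rank ker ∂_1 − rank ∂_2 = (27 − 8) − 18 = 1, and ∂_2 has invariant factor 2 > 1, so H_1 ≅ Z ⊕ Z/2Z.
  H_2: rank ker ∂_2 − rank ∂_3 = (18 − 18) − 0 = 0, and there is no ∂_3, so H_2 ≅ 0.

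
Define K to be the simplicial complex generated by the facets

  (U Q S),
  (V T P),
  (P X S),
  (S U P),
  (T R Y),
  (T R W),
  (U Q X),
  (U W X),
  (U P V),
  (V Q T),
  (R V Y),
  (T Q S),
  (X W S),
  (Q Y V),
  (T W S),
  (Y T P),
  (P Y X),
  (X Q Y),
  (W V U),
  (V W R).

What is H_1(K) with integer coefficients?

H_1 = Z ⊕ Z_2.

K has 10 vertices, 30 edges, 20 triangles.
rank ∂_1 = 9, rank ∂_2 = 20 ⇒ b_1 = 30 − 9 − 20 = 1; ∂_2 has invariant factor(s) [2] giving torsion. So H_1 ≅ Z ⊕ Z_2.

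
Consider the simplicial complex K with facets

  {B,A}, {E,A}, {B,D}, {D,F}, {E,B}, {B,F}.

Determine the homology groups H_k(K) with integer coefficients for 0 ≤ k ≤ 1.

Order the vertices as A < B < D < E < F. Listing each simplex with vertices in this order, K has dimension 1 with simplices:

  0-simplices (5): A, B, D, E, F
  1-simplices (6): AB, AE, BD, BE, BF, DF

giving chain groups C_0 ≅ Z^5, C_1 ≅ Z^6.

The boundary map ∂_1: C_1 → C_0 maps an edge to its endpoints' difference, ∂[p,q] = q − p. For instance
  ∂DF = F − D.
The 5×6 boundary matrix has rank 4 and Smith normal form diag(1,1,1,1).

Now H_k = ker ∂_k / im ∂_{k+1}, so:

  H_0: rank C_0 − rank ∂_1 = 5 − 4 = 1, and the invariant factors of ∂_1 are all 1, so H_0 = Z.
  H_1: rank ker ∂_1 − rank ∂_2 = (6 − 4) − 0 = 2, and there is no ∂_2, so H_1 = Z^2.

As a check, the Euler characteristic is 5 − 6 = -1, which agrees with 1 − 2 = -1.

H_0 = Z,  H_1 = Z^2.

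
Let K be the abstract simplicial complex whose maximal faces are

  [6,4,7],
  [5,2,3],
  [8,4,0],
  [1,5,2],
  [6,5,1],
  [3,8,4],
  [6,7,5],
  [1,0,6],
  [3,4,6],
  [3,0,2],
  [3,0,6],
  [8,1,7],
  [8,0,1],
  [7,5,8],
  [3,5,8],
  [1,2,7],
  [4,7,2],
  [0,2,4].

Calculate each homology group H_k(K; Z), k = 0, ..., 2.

H_0 = Z,  H_1 = Z × Z/2,  H_2 = 0.

Take the total order 0 < 1 < 2 < 3 < 4 < 5 < 6 < 7 < 8 on the vertex set. Then K (dimension 2) consists of the simplices:

  0-simplices (9): [0], [1], [2], [3], [4], [5], [6], [7], [8]
  1-simplices (27): (27 of them)
  2-simplices (18): [0,1,6], [0,1,8], [0,2,3], [0,2,4], [0,3,6], [0,4,8], [1,2,5], [1,2,7], [1,5,6], [1,7,8], [2,3,5], [2,4,7], [3,4,6], [3,4,8], [3,5,8], [4,6,7], [5,6,7], [5,7,8]

so the chain groups are C_0 ≅ Z^9, C_1 ≅ Z^27, C_2 ≅ Z^18.

∂_1: C_1 → C_0 maps an edge to its endpoints' difference, ∂[p,q] = q − p.
As a 9×27 matrix over Z this has rank 8, with invariant factors (1,1,1,1,1,1,1,1).

Boundary ∂_2: C_2 → C_1 acts by ∂[p,q,r] = [q,r] − [p,r] + [p,q]. For instance
  ∂[0,1,8] = [1,8] − [0,8] + [0,1],
  ∂[1,2,5] = [2,5] − [1,5] + [1,2].
The resulting 27×18 matrix has rank 18, and its Smith normal form has invariant factors (1,1,1,1,1,1,1,1,1,1,1,1,1,1,1,1,1,2).

Now H_k = ker ∂_k / im ∂_{k+1}, so:

  H_0: rank C_0 − rank ∂_1 = 9 − 8 = 1, and the invariant factors of ∂_1 are all 1, so H_0 ≅ Z.
  H_1: rank ker ∂_1 − rank ∂_2 = (27 − 8) − 18 = 1, and ∂_2 has invariant factor 2 > 1, so H_1 ≅ Z × Z/2.
  H_2: rank ker ∂_2 − rank ∂_3 = (18 − 18) − 0 = 0, and there is no ∂_3, so H_2 ≅ 0.

As a check, the Euler characteristic is 9 − 27 + 18 = 0, which agrees with 1 − 1 + 0 = 0.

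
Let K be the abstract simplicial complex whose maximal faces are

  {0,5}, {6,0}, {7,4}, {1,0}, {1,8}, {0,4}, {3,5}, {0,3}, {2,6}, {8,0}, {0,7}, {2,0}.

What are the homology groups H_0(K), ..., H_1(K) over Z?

Fix the vertex order 0 < 1 < 2 < 3 < 4 < 5 < 6 < 7 < 8 and write every simplex with vertices in increasing order. Then dim K = 1 and the simplices of K are:

  0-simplices (9): [0], [1], [2], [3], [4], [5], [6], [7], [8]
  1-simplices (12): [0,1], [0,2], [0,3], [0,4], [0,5], [0,6], [0,7], [0,8], [1,8], [2,6], [3,5], [4,7]

giving chain groups C_0 ≅ Z^9, C_1 ≅ Z^12.

∂_1: C_1 → C_0 sends each edge [p,q] (with p < q) to q − p. For instance
  ∂[0,1] = [1] − [0].
The 9×12 boundary matrix has rank 8 and Smith normal form diag(1,1,1,1,1,1,1,1).

Now H_k = ker ∂_k / im ∂_{k+1}, so:

  H_0: rank C_0 − rank ∂_1 = 9 − 8 = 1, and the invariant factors of ∂_1 are all 1, so H_0 = Z.
  H_1: rank ker ∂_1 − rank ∂_2 = (12 − 8) − 0 = 4, and there is no ∂_2, so H_1 = Z^4.

As a check, the Euler characteristic is 9 − 12 = -3, which agrees with 1 − 4 = -3.

H_0 ≅ Z,  H_1 ≅ Z^4.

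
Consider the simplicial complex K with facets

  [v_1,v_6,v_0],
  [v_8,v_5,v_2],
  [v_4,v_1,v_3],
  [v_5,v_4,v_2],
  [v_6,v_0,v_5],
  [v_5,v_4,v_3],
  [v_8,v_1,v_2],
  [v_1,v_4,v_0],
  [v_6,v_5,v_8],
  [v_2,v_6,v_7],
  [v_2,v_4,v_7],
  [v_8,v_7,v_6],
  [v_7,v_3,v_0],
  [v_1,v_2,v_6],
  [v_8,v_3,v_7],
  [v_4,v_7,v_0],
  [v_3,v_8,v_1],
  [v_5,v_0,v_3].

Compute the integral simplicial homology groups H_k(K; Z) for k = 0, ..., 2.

H_0 ≅ Z,  H_1 ≅ Z ⊕ Z/2Z,  H_2 = 0.

Fix the vertex order v_0 < v_1 < v_2 < v_3 < v_4 < v_5 < v_6 < v_7 < v_8 and write every simplex with vertices in increasing order. Then dim K = 2 and the simplices of K are:

  0-simplices (9): [v_0], [v_1], [v_2], [v_3], [v_4], [v_5], [v_6], [v_7], [v_8]
  1-simplices (27): (27 of them)
  2-simplices (18): (18 of them)

Hence C_0 ≅ Z^9, C_1 ≅ Z^27, C_2 ≅ Z^18.

∂_1: C_1 → C_0 sends each edge [p,q] (with p < q) to q − p. For instance
  ∂[v_5,v_6] = [v_6] − [v_5].
As a 9×27 matrix over Z this has rank 8, with invariant factors (1,1,1,1,1,1,1,1).

Boundary ∂_2: C_2 → C_1 maps a triangle to the signed sum of its edges. For instance
  ∂[v_5,v_6,v_8] = [v_6,v_8] − [v_5,v_8] + [v_5,v_6],
  ∂[v_1,v_2,v_8] = [v_2,v_8] − [v_1,v_8] + [v_1,v_2].
The resulting 27×18 matrix has rank 18, and its Smith normal form has invariant factors (1,1,1,1,1,1,1,1,1,1,1,1,1,1,1,1,1,2).

Now H_k = ker ∂_k / im ∂_{k+1}, so:

  H_0: rank C_0 − rank ∂_1 = 9 − 8 = 1, and the invariant factors of ∂_1 are all 1, so H_0 ≅ Z.
  H_1: rank ker ∂_1 − rank ∂_2 = (27 − 8) − 18 = 1, and ∂_2 has invariant factor 2 > 1, so H_1 ≅ Z ⊕ Z/2Z.
  H_2: rank ker ∂_2 − rank ∂_3 = (18 − 18) − 0 = 0, and there is no ∂_3, so H_2 ≅ 0.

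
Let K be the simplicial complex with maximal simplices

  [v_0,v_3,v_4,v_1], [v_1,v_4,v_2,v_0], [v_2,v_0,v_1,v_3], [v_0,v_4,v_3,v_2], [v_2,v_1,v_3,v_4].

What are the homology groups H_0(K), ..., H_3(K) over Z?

Order the vertices as v_0 < v_1 < v_2 < v_3 < v_4. Listing each simplex with vertices in this order, K has dimension 3 with simplices:

  0-simplices (5): [v_0], [v_1], [v_2], [v_3], [v_4]
  1-simplices (10): [v_0,v_1], [v_0,v_2], [v_0,v_3], [v_0,v_4], [v_1,v_2], [v_1,v_3], [v_1,v_4], [v_2,v_3], [v_2,v_4], [v_3,v_4]
  2-simplices (10): [v_0,v_1,v_2], [v_0,v_1,v_3], [v_0,v_1,v_4], [v_0,v_2,v_3], [v_0,v_2,v_4], [v_0,v_3,v_4], [v_1,v_2,v_3], [v_1,v_2,v_4], [v_1,v_3,v_4], [v_2,v_3,v_4]
  3-simplices (5): [v_0,v_1,v_2,v_3], [v_0,v_1,v_2,v_4], [v_0,v_1,v_3,v_4], [v_0,v_2,v_3,v_4], [v_1,v_2,v_3,v_4]

giving chain groups C_0 ≅ Z^5, C_1 ≅ Z^10, C_2 ≅ Z^10, C_3 ≅ Z^5.

Boundary ∂_1: C_1 → C_0 maps an edge to its endpoints' difference, ∂[p,q] = q − p. For instance
  ∂[v_1,v_2] = [v_2] − [v_1].
The 5×10 boundary matrix has rank 4 and Smith normal form diag(1,1,1,1).

The boundary map ∂_2: C_2 → C_1 acts by ∂[p,q,r] = [q,r] − [p,r] + [p,q]. For instance
  ∂[v_0,v_2,v_4] = [v_2,v_4] − [v_0,v_4] + [v_0,v_2],
  ∂[v_1,v_3,v_4] = [v_3,v_4] − [v_1,v_4] + [v_1,v_3].
As a 10×10 matrix over Z this has rank 6, with invariant factors (1,1,1,1,1,1).

∂_3: C_3 → C_2 sends each 3-simplex σ to the alternating sum Σ_i (−1)^i (σ with its i-th vertex removed). For instance
  ∂[v_0,v_1,v_2,v_3] = [v_1,v_2,v_3] − [v_0,v_2,v_3] + [v_0,v_1,v_3] − [v_0,v_1,v_2],
  ∂[v_0,v_1,v_3,v_4] = [v_1,v_3,v_4] − [v_0,v_3,v_4] + [v_0,v_1,v_4] − [v_0,v_1,v_3].
As a 10×5 matrix over Z this has rank 4, with invariant factors (1,1,1,1).

Computing H_k = (kernel of ∂_k) / (image of ∂_{k+1}):

  H_0: rank C_0 − rank ∂_1 = 5 − 4 = 1, and the invariant factors of ∂_1 are all 1, so H_0 = Z.
  H_1: rank ker ∂_1 − rank ∂_2 = (10 − 4) − 6 = 0, and the invariant factors of ∂_2 are all 1, so H_1 = 0.
  H_2: rank ker ∂_2 − rank ∂_3 = (10 − 6) − 4 = 0, and the invariant factors of ∂_3 are all 1, so H_2 = 0.
  H_3: rank ker ∂_3 − rank ∂_4 = (5 − 4) − 0 = 1, and there is no ∂_4, so H_3 = Z.

As a check, the Euler characteristic is 5 − 10 + 10 − 5 = 0, which agrees with 1 − 0 + 0 − 1 = 0.

H_0 ≅ Z,  H_1 = 0,  H_2 = 0,  H_3 ≅ Z.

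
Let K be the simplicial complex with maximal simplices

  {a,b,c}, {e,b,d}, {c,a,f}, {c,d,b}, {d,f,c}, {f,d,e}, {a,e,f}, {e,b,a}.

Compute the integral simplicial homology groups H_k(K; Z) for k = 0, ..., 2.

We work with the vertex ordering a < b < c < d < e < f. The simplices of K, each written with vertices in increasing order, are:

  0-simplices (6): a, b, c, d, e, f
  1-simplices (12): ab, ac, ae, af, bc, bd, be, cd, cf, de, df, ef
  2-simplices (8): abc, abe, acf, aef, bcd, bde, cdf, def

so the chain groups are C_0 ≅ Z^6, C_1 ≅ Z^12, C_2 ≅ Z^8.

Boundary ∂_1: C_1 → C_0 sends each edge [p,q] (with p < q) to q − p.
As a 6×12 matrix over Z this has rank 5, with invariant factors (1,1,1,1,1).

The boundary map ∂_2: C_2 → C_1 acts by ∂[p,q,r] = [q,r] − [p,r] + [p,q]. For instance
  ∂aef = ef − af + ae,
  ∂abc = bc − ac + ab.
As a 12×8 matrix over Z this has rank 7, with invariant factors (1,1,1,1,1,1,1).

From H_k ≅ ker(∂_k) / im(∂_{k+1}) we obtain:

  H_0: rank C_0 − rank ∂_1 = 6 − 5 = 1, and the invariant factors of ∂_1 are all 1, so H_0 = Z.
  H_1: rank ker ∂_1 − rank ∂_2 = (12 − 5) − 7 = 0, and the invariant factors of ∂_2 are all 1, so H_1 = 0.
  H_2: rank ker ∂_2 − rank ∂_3 = (8 − 7) − 0 = 1, and there is no ∂_3, so H_2 = Z.

As a check, the Euler characteristic is 6 − 12 + 8 = 2, which agrees with 1 − 0 + 1 = 2.
(K is a triangulation of the 2-sphere S^2.)

H_0 = Z,  H_1 = 0,  H_2 = Z.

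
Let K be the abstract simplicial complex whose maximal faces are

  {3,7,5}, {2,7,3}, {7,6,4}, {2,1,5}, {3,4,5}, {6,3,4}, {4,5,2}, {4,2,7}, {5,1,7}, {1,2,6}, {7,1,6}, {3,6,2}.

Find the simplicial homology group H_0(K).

Fix the vertex order 1 < 2 < 3 < 4 < 5 < 6 < 7 and write every simplex with vertices in increasing order. Then dim K = 2 and the simplices of K are:

  0-simplices (7): [1], [2], [3], [4], [5], [6], [7]
  1-simplices (18): [1,2], [1,5], [1,6], [1,7], [2,3], [2,4], [2,5], [2,6], [2,7], [3,4], [3,5], [3,6], [3,7], [4,5], [4,6], [4,7], [5,7], [6,7]
  2-simplices (12): [1,2,5], [1,2,6], [1,5,7], [1,6,7], [2,3,6], [2,3,7], [2,4,5], [2,4,7], [3,4,5], [3,4,6], [3,5,7], [4,6,7]

so the chain groups are C_0 ≅ Z^7, C_1 ≅ Z^18, C_2 ≅ Z^12.

∂_1: C_1 → C_0 is given by ∂[p,q] = [q] − [p].
As a 7×18 matrix over Z this has rank 6, with invariant factors (1,1,1,1,1,1).

∂_2: C_2 → C_1 sends each 2-simplex [p,q,r] to [q,r] − [p,r] + [p,q]. For instance
  ∂[2,4,7] = [4,7] − [2,7] + [2,4],
  ∂[4,6,7] = [6,7] − [4,7] + [4,6].
The resulting 18×12 matrix has rank 12, and its Smith normal form has invariant factors (1,1,1,1,1,1,1,1,1,1,1,2).

Computing H_k = (kernel of ∂_k) / (image of ∂_{k+1}):

  H_0: rank C_0 − rank ∂_1 = 7 − 6 = 1, and the invariant factors of ∂_1 are all 1, so H_0 = Z.

H_0 = Z.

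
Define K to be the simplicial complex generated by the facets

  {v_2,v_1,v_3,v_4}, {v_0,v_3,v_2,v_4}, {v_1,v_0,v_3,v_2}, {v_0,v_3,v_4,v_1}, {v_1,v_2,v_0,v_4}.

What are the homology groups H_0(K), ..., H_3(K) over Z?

Fix the vertex order v_0 < v_1 < v_2 < v_3 < v_4 and write every simplex with vertices in increasing order. Then dim K = 3 and the simplices of K are:

  0-simplices (5): [v_0], [v_1], [v_2], [v_3], [v_4]
  1-simplices (10): [v_0,v_1], [v_0,v_2], [v_0,v_3], [v_0,v_4], [v_1,v_2], [v_1,v_3], [v_1,v_4], [v_2,v_3], [v_2,v_4], [v_3,v_4]
  2-simplices (10): [v_0,v_1,v_2], [v_0,v_1,v_3], [v_0,v_1,v_4], [v_0,v_2,v_3], [v_0,v_2,v_4], [v_0,v_3,v_4], [v_1,v_2,v_3], [v_1,v_2,v_4], [v_1,v_3,v_4], [v_2,v_3,v_4]
  3-simplices (5): [v_0,v_1,v_2,v_3], [v_0,v_1,v_2,v_4], [v_0,v_1,v_3,v_4], [v_0,v_2,v_3,v_4], [v_1,v_2,v_3,v_4]

so the chain groups are C_0 ≅ Z^5, C_1 ≅ Z^10, C_2 ≅ Z^10, C_3 ≅ Z^5.

The boundary map ∂_1: C_1 → C_0 is given by ∂[p,q] = [q] − [p]. For instance
  ∂[v_0,v_2] = [v_2] − [v_0].
This gives a 5×10 integer matrix of rank 4; reducing to Smith normal form yields diagonal entries (1,1,1,1).

The boundary map ∂_2: C_2 → C_1 acts by ∂[p,q,r] = [q,r] − [p,r] + [p,q]. For instance
  ∂[v_2,v_3,v_4] = [v_3,v_4] − [v_2,v_4] + [v_2,v_3],
  ∂[v_1,v_2,v_3] = [v_2,v_3] − [v_1,v_3] + [v_1,v_2].
This gives a 10×10 integer matrix of rank 6; reducing to Smith normal form yields diagonal entries (1,1,1,1,1,1).

Boundary ∂_3: C_3 → C_2 sends each 3-simplex σ to the alternating sum Σ_i (−1)^i (σ with its i-th vertex removed). For instance
  ∂[v_1,v_2,v_3,v_4] = [v_2,v_3,v_4] − [v_1,v_3,v_4] + [v_1,v_2,v_4] − [v_1,v_2,v_3],
  ∂[v_0,v_1,v_2,v_3] = [v_1,v_2,v_3] − [v_0,v_2,v_3] + [v_0,v_1,v_3] − [v_0,v_1,v_2].
The 10×5 boundary matrix has rank 4 and Smith normal form diag(1,1,1,1).

From H_k ≅ ker(∂_k) / im(∂_{k+1}) we obtain:

  H_0: rank C_0 − rank ∂_1 = 5 − 4 = 1, and the invariant factors of ∂_1 are all 1, so H_0 ≅ Z.
  H_1: rank ker ∂_1 − rank ∂_2 = (10 − 4) − 6 = 0, and the invariant factors of ∂_2 are all 1, so H_1 ≅ 0.
  H_2: rank ker ∂_2 − rank ∂_3 = (10 − 6) − 4 = 0, and the invariant factors of ∂_3 are all 1, so H_2 ≅ 0.
  H_3: rank ker ∂_3 − rank ∂_4 = (5 − 4) − 0 = 1, and there is no ∂_4, so H_3 ≅ Z.

H_0 = Z,  H_1 = 0,  H_2 = 0,  H_3 = Z.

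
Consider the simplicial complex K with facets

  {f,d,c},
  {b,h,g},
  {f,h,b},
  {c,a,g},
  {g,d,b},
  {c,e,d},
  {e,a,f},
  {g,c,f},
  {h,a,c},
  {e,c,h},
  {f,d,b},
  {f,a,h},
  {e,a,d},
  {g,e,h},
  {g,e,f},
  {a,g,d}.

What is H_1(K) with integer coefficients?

H_1 ≅ Z^2.

Fix the vertex order a < b < c < d < e < f < g < h and write every simplex with vertices in increasing order. Then dim K = 2 and the simplices of K are:

  0-simplices (8): a, b, c, d, e, f, g, h
  1-simplices (24): ac, ad, ae, af, ag, ah, bd, bf, bg, bh, cd, ce, cf, cg, ch, de, df, dg, ef, eg, eh, fg, fh, gh
  2-simplices (16): acg, ach, ade, adg, aef, afh, bdf, bdg, bfh, bgh, cde, cdf, ceh, cfg, efg, egh

giving chain groups C_0 ≅ Z^8, C_1 ≅ Z^24, C_2 ≅ Z^16.

Boundary ∂_1: C_1 → C_0 maps an edge to its endpoints' difference, ∂[p,q] = q − p. For instance
  ∂eh = h − e.
The resulting 8×24 matrix has rank 7, and its Smith normal form has invariant factors (1,1,1,1,1,1,1).

The boundary map ∂_2: C_2 → C_1 sends each 2-simplex [p,q,r] to [q,r] − [p,r] + [p,q]. For instance
  ∂afh = fh − ah + af,
  ∂cde = de − ce + cd.
The 24×16 boundary matrix has rank 15 and Smith normal form diag(1,1,1,1,1,1,1,1,1,1,1,1,1,1,1).

From H_k ≅ ker(∂_k) / im(∂_{k+1}) we obtain:

  H_1: rank ker ∂_1 − rank ∂_2 = (24 − 7) − 15 = 2, and the invariant factors of ∂_2 are all 1, so H_1 = Z^2.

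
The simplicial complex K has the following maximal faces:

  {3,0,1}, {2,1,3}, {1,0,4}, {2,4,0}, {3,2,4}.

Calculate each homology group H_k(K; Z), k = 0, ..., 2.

Fix the vertex order 0 < 1 < 2 < 3 < 4 and write every simplex with vertices in increasing order. Then dim K = 2 and the simplices of K are:

  0-simplices (5): [0], [1], [2], [3], [4]
  1-simplices (10): [0,1], [0,2], [0,3], [0,4], [1,2], [1,3], [1,4], [2,3], [2,4], [3,4]
  2-simplices (5): [0,1,3], [0,1,4], [0,2,4], [1,2,3], [2,3,4]

so the chain groups are C_0 ≅ Z^5, C_1 ≅ Z^10, C_2 ≅ Z^5.

The boundary map ∂_1: C_1 → C_0 maps an edge to its endpoints' difference, ∂[p,q] = q − p.
The resulting 5×10 matrix has rank 4, and its Smith normal form has invariant factors (1,1,1,1).

The boundary map ∂_2: C_2 → C_1 maps a triangle to the signed sum of its edges. For instance
  ∂[1,2,3] = [2,3] − [1,3] + [1,2],
  ∂[2,3,4] = [3,4] − [2,4] + [2,3].
As a 10×5 matrix over Z this has rank 5, with invariant factors (1,1,1,1,1).

Now H_k = ker ∂_k / im ∂_{k+1}, so:

  H_0: rank C_0 − rank ∂_1 = 5 − 4 = 1, and the invariant factors of ∂_1 are all 1, so H_0 ≅ Z.
  H_1: rank ker ∂_1 − rank ∂_2 = (10 − 4) − 5 = 1, and the invariant factors of ∂_2 are all 1, so H_1 ≅ Z.
  H_2: rank ker ∂_2 − rank ∂_3 = (5 − 5) − 0 = 0, and there is no ∂_3, so H_2 ≅ 0.

H_0 ≅ Z,  H_1 ≅ Z,  H_2 = 0.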